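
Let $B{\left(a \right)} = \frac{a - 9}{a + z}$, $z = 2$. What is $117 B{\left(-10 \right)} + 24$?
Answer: $\frac{2415}{8} \approx 301.88$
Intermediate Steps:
$B{\left(a \right)} = \frac{-9 + a}{2 + a}$ ($B{\left(a \right)} = \frac{a - 9}{a + 2} = \frac{-9 + a}{2 + a}$)
$117 B{\left(-10 \right)} + 24 = 117 \frac{-9 - 10}{2 - 10} + 24 = 117 \frac{1}{-8} \left(-19\right) + 24 = 117 \left(\left(- \frac{1}{8}\right) \left(-19\right)\right) + 24 = 117 \cdot \frac{19}{8} + 24 = \frac{2223}{8} + 24 = \frac{2415}{8}$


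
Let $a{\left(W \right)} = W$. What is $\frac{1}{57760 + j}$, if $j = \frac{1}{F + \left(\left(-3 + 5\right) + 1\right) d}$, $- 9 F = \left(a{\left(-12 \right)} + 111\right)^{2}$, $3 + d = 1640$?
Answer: $\frac{3822}{220758721} \approx 1.7313 \cdot 10^{-5}$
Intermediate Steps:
$d = 1637$ ($d = -3 + 1640 = 1637$)
$F = -1089$ ($F = - \frac{\left(-12 + 111\right)^{2}}{9} = - \frac{99^{2}}{9} = \left(- \frac{1}{9}\right) 9801 = -1089$)
$j = \frac{1}{3822}$ ($j = \frac{1}{-1089 + \left(\left(-3 + 5\right) + 1\right) 1637} = \frac{1}{-1089 + \left(2 + 1\right) 1637} = \frac{1}{-1089 + 3 \cdot 1637} = \frac{1}{-1089 + 4911} = \frac{1}{3822} \approx 0.00026164$)
$\frac{1}{57760 + j} = \frac{1}{57760 + \frac{1}{3822}} = \frac{1}{\frac{220758721}{3822}} = \frac{3822}{220758721}$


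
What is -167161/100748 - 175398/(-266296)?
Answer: -1677706747/1676799338 ≈ -1.0005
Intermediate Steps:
-167161/100748 - 175398/(-266296) = -167161*1/100748 - 175398*(-1/266296) = -167161/100748 + 87699/133148 = -1677706747/1676799338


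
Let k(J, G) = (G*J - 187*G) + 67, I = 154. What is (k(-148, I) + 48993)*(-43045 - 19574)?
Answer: 158426070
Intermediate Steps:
k(J, G) = 67 - 187*G + G*J (k(J, G) = (-187*G + G*J) + 67 = 67 - 187*G + G*J)
(k(-148, I) + 48993)*(-43045 - 19574) = ((67 - 187*154 + 154*(-148)) + 48993)*(-43045 - 19574) = ((67 - 28798 - 22792) + 48993)*(-62619) = (-51523 + 48993)*(-62619) = -2530*(-62619) = 158426070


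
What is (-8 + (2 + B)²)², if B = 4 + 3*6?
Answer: 322624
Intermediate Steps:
B = 22 (B = 4 + 18 = 22)
(-8 + (2 + B)²)² = (-8 + (2 + 22)²)² = (-8 + 24²)² = (-8 + 576)² = 568² = 322624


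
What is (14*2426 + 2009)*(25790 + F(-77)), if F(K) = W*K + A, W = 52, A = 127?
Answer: 788276349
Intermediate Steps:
F(K) = 127 + 52*K (F(K) = 52*K + 127 = 127 + 52*K)
(14*2426 + 2009)*(25790 + F(-77)) = (14*2426 + 2009)*(25790 + (127 + 52*(-77))) = (33964 + 2009)*(25790 + (127 - 4004)) = 35973*(25790 - 3877) = 35973*21913 = 788276349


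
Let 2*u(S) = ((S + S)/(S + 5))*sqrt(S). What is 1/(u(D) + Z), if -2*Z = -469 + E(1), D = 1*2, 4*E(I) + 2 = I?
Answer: 735784/172632809 - 896*sqrt(2)/172632809 ≈ 0.0042548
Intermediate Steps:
E(I) = -1/2 + I/4
D = 2
Z = 1877/8 (Z = -(-469 + (-1/2 + (1/4)*1))/2 = -(-469 + (-1/2 + 1/4))/2 = -(-469 - 1/4)/2 = -1/2*(-1877/4) = 1877/8 ≈ 234.63)
u(S) = S**(3/2)/(5 + S) (u(S) = (((S + S)/(S + 5))*sqrt(S))/2 = (((2*S)/(5 + S))*sqrt(S))/2 = ((2*S/(5 + S))*sqrt(S))/2 = (2*S**(3/2)/(5 + S))/2 = S**(3/2)/(5 + S))
1/(u(D) + Z) = 1/(2**(3/2)/(5 + 2) + 1877/8) = 1/((2*sqrt(2))/7 + 1877/8) = 1/((2*sqrt(2))*(1/7) + 1877/8) = 1/(2*sqrt(2)/7 + 1877/8) = 1/(1877/8 + 2*sqrt(2)/7)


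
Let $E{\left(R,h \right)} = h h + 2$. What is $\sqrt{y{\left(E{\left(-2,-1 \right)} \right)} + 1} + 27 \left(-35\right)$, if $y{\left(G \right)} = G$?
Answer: $-943$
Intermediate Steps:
$E{\left(R,h \right)} = 2 + h^{2}$ ($E{\left(R,h \right)} = h^{2} + 2 = 2 + h^{2}$)
$\sqrt{y{\left(E{\left(-2,-1 \right)} \right)} + 1} + 27 \left(-35\right) = \sqrt{\left(2 + \left(-1\right)^{2}\right) + 1} + 27 \left(-35\right) = \sqrt{\left(2 + 1\right) + 1} - 945 = \sqrt{3 + 1} - 945 = \sqrt{4} - 945 = 2 - 945 = -943$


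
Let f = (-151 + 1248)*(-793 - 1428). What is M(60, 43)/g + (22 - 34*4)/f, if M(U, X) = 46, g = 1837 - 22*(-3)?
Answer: 112293044/4636539611 ≈ 0.024219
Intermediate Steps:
g = 1903 (g = 1837 - 1*(-66) = 1837 + 66 = 1903)
f = -2436437 (f = 1097*(-2221) = -2436437)
M(60, 43)/g + (22 - 34*4)/f = 46/1903 + (22 - 34*4)/(-2436437) = 46*(1/1903) + (22 - 136)*(-1/2436437) = 46/1903 - 114*(-1/2436437) = 46/1903 + 114/2436437 = 112293044/4636539611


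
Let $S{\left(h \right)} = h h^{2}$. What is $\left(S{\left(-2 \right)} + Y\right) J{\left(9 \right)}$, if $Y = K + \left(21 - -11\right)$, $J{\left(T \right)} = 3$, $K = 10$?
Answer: $102$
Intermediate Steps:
$Y = 42$ ($Y = 10 + \left(21 - -11\right) = 10 + \left(21 + 11\right) = 10 + 32 = 42$)
$S{\left(h \right)} = h^{3}$
$\left(S{\left(-2 \right)} + Y\right) J{\left(9 \right)} = \left(\left(-2\right)^{3} + 42\right) 3 = \left(-8 + 42\right) 3 = 34 \cdot 3 = 102$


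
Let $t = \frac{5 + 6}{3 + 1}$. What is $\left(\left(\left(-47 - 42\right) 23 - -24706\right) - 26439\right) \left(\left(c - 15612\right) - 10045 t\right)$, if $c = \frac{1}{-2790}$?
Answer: $\frac{5066365227}{31} \approx 1.6343 \cdot 10^{8}$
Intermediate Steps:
$c = - \frac{1}{2790} \approx -0.00035842$
$t = \frac{11}{4} \approx 2.75$
$\left(\left(\left(-47 - 42\right) 23 - -24706\right) - 26439\right) \left(\left(c - 15612\right) - 10045 t\right) = \left(\left(\left(-47 - 42\right) 23 - -24706\right) - 26439\right) \left(\left(- \frac{1}{2790} - 15612\right) - \frac{110495}{4}\right) = \left(\left(\left(-89\right) 23 + 24706\right) - 26439\right) \left(- \frac{43557481}{2790} - \frac{110495}{4}\right) = \left(\left(-2047 + 24706\right) - 26439\right) \left(- \frac{241255487}{5580}\right) = \left(22659 - 26439\right) \left(- \frac{241255487}{5580}\right) = \left(-3780\right) \left(- \frac{241255487}{5580}\right) = \frac{5066365227}{31}$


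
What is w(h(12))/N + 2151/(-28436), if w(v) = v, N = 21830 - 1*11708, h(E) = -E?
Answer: -3685609/47971532 ≈ -0.076829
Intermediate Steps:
N = 10122 (N = 21830 - 11708 = 10122)
w(h(12))/N + 2151/(-28436) = -1*12/10122 + 2151/(-28436) = -12*1/10122 + 2151*(-1/28436) = -2/1687 - 2151/28436 = -3685609/47971532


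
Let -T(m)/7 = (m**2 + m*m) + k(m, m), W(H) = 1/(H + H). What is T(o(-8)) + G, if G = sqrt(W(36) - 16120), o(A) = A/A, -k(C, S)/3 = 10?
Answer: 196 + I*sqrt(2321278)/12 ≈ 196.0 + 126.96*I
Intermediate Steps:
W(H) = 1/(2*H)
k(C, S) = -30 (k(C, S) = -3*10 = -30)
o(A) = 1
G = I*sqrt(2321278)/12 (G = sqrt((1/2)/36 - 16120) = sqrt((1/2)*(1/36) - 16120) = sqrt(1/72 - 16120) = sqrt(-1160639/72) = I*sqrt(2321278)/12 ≈ 126.96*I)
T(m) = 210 - 14*m**2 (T(m) = -7*((m**2 + m*m) - 30) = -7*((m**2 + m**2) - 30) = -7*(2*m**2 - 30) = -7*(-30 + 2*m**2) = 210 - 14*m**2)
T(o(-8)) + G = (210 - 14*1**2) + I*sqrt(2321278)/12 = (210 - 14*1) + I*sqrt(2321278)/12 = (210 - 14) + I*sqrt(2321278)/12 = 196 + I*sqrt(2321278)/12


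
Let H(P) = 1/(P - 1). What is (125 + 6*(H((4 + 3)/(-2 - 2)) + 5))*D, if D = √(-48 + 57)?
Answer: 5043/11 ≈ 458.45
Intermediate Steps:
H(P) = 1/(-1 + P)
D = 3 (D = √9 = 3)
(125 + 6*(H((4 + 3)/(-2 - 2)) + 5))*D = (125 + 6*(1/(-1 + (4 + 3)/(-2 - 2)) + 5))*3 = (125 + 6*(1/(-1 + 7/(-4)) + 5))*3 = (125 + 6*(1/(-1 + 7*(-¼)) + 5))*3 = (125 + 6*(1/(-1 - 7/4) + 5))*3 = (125 + 6*(1/(-11/4) + 5))*3 = (125 + 6*(-4/11 + 5))*3 = (125 + 6*(51/11))*3 = (125 + 306/11)*3 = (1681/11)*3 = 5043/11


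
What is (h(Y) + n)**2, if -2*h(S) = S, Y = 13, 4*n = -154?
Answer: 2025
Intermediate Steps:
n = -77/2 (n = (1/4)*(-154) = -77/2 ≈ -38.500)
h(S) = -S/2
(h(Y) + n)**2 = (-1/2*13 - 77/2)**2 = (-13/2 - 77/2)**2 = (-45)**2 = 2025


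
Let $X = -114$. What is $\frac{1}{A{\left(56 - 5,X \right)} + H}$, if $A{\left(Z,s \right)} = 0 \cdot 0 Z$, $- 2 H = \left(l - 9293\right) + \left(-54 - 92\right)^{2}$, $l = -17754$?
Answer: $\frac{2}{5731} \approx 0.00034898$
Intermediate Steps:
$H = \frac{5731}{2}$ ($H = - \frac{\left(-17754 - 9293\right) + \left(-54 - 92\right)^{2}}{2} = - \frac{-27047 + \left(-146\right)^{2}}{2} = - \frac{-27047 + 21316}{2} = \left(- \frac{1}{2}\right) \left(-5731\right) = \frac{5731}{2} \approx 2865.5$)
$A{\left(Z,s \right)} = 0$ ($A{\left(Z,s \right)} = 0 Z = 0$)
$\frac{1}{A{\left(56 - 5,X \right)} + H} = \frac{1}{0 + \frac{5731}{2}} = \frac{1}{\frac{5731}{2}} = \frac{2}{5731}$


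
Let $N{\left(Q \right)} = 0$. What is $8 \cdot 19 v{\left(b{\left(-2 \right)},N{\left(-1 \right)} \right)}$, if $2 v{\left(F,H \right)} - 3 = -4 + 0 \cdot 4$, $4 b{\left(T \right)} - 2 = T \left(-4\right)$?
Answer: $-76$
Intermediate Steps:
$b{\left(T \right)} = \frac{1}{2} - T$ ($b{\left(T \right)} = \frac{1}{2} + \frac{T \left(-4\right)}{4} = \frac{1}{2} + \frac{\left(-4\right) T}{4} = \frac{1}{2} - T$)
$v{\left(F,H \right)} = - \frac{1}{2}$ ($v{\left(F,H \right)} = \frac{3}{2} + \frac{-4 + 0 \cdot 4}{2} = \frac{3}{2} + \frac{-4 + 0}{2} = \frac{3}{2} + \frac{1}{2} \left(-4\right) = \frac{3}{2} - 2 = - \frac{1}{2}$)
$8 \cdot 19 v{\left(b{\left(-2 \right)},N{\left(-1 \right)} \right)} = 8 \cdot 19 \left(- \frac{1}{2}\right) = 152 \left(- \frac{1}{2}\right) = -76$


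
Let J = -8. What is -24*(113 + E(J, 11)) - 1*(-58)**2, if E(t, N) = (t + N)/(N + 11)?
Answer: -66872/11 ≈ -6079.3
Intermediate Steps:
E(t, N) = (N + t)/(11 + N)
-24*(113 + E(J, 11)) - 1*(-58)**2 = -24*(113 + (11 - 8)/(11 + 11)) - 1*(-58)**2 = -24*(113 + 3/22) - 1*3364 = -24*(113 + (1/22)*3) - 3364 = -24*(113 + 3/22) - 3364 = -24*2489/22 - 3364 = -29868/11 - 3364 = -66872/11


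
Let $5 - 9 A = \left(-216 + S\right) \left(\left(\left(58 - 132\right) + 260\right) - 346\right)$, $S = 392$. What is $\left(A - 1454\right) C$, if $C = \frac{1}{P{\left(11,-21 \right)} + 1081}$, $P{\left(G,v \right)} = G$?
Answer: $\frac{15079}{9828} \approx 1.5343$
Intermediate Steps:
$C = \frac{1}{1092}$ ($C = \frac{1}{11 + 1081} = \frac{1}{1092} \approx 0.00091575$)
$A = \frac{28165}{9}$ ($A = \frac{5}{9} - \frac{\left(-216 + 392\right) \left(\left(\left(58 - 132\right) + 260\right) - 346\right)}{9} = \frac{5}{9} - \frac{176 \left(\left(-74 + 260\right) - 346\right)}{9} = \frac{5}{9} - \frac{176 \left(186 - 346\right)}{9} = \frac{5}{9} - \frac{176 \left(-160\right)}{9} = \frac{5}{9} - - \frac{28160}{9} = \frac{5}{9} + \frac{28160}{9} = \frac{28165}{9} \approx 3129.4$)
$\left(A - 1454\right) C = \left(\frac{28165}{9} - 1454\right) \frac{1}{1092} = \frac{15079}{9} \cdot \frac{1}{1092} = \frac{15079}{9828}$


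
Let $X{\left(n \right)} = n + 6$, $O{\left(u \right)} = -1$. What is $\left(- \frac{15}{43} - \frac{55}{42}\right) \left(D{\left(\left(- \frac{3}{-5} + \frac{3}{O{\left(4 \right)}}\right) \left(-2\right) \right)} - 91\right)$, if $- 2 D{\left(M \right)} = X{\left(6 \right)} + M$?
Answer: $\frac{42529}{258} \approx 164.84$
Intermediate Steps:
$X{\left(n \right)} = 6 + n$
$D{\left(M \right)} = -6 - \frac{M}{2}$ ($D{\left(M \right)} = - \frac{\left(6 + 6\right) + M}{2} = - \frac{12 + M}{2} = -6 - \frac{M}{2}$)
$\left(- \frac{15}{43} - \frac{55}{42}\right) \left(D{\left(\left(- \frac{3}{-5} + \frac{3}{O{\left(4 \right)}}\right) \left(-2\right) \right)} - 91\right) = \left(- \frac{15}{43} - \frac{55}{42}\right) \left(\left(-6 - \frac{\left(- \frac{3}{-5} + \frac{3}{-1}\right) \left(-2\right)}{2}\right) - 91\right) = \left(\left(-15\right) \frac{1}{43} - \frac{55}{42}\right) \left(\left(-6 - \frac{\left(\left(-3\right) \left(- \frac{1}{5}\right) + 3 \left(-1\right)\right) \left(-2\right)}{2}\right) - 91\right) = \left(- \frac{15}{43} - \frac{55}{42}\right) \left(\left(-6 - \frac{\left(\frac{3}{5} - 3\right) \left(-2\right)}{2}\right) - 91\right) = - \frac{2995 \left(\left(-6 - \frac{\left(- \frac{12}{5}\right) \left(-2\right)}{2}\right) - 91\right)}{1806} = - \frac{2995 \left(\left(-6 - \frac{12}{5}\right) - 91\right)}{1806} = - \frac{2995 \left(- \frac{42}{5} - 91\right)}{1806} = \left(- \frac{2995}{1806}\right) \left(- \frac{497}{5}\right) = \frac{42529}{258}$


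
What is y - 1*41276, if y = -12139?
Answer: -53415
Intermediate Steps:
y - 1*41276 = -12139 - 1*41276 = -12139 - 41276 = -53415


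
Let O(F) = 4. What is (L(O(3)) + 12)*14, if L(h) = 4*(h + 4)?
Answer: 616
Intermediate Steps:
L(h) = 16 + 4*h (L(h) = 4*(4 + h) = 16 + 4*h)
(L(O(3)) + 12)*14 = ((16 + 4*4) + 12)*14 = ((16 + 16) + 12)*14 = (32 + 12)*14 = 44*14 = 616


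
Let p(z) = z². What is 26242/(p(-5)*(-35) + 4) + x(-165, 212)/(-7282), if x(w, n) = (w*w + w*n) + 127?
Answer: -92225128/3171311 ≈ -29.081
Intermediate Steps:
x(w, n) = 127 + w² + n*w (x(w, n) = (w² + n*w) + 127 = 127 + w² + n*w)
26242/(p(-5)*(-35) + 4) + x(-165, 212)/(-7282) = 26242/((-5)²*(-35) + 4) + (127 + (-165)² + 212*(-165))/(-7282) = 26242/(25*(-35) + 4) + (127 + 27225 - 34980)*(-1/7282) = 26242/(-875 + 4) - 7628*(-1/7282) = 26242/(-871) + 3814/3641 = 26242*(-1/871) + 3814/3641 = -26242/871 + 3814/3641 = -92225128/3171311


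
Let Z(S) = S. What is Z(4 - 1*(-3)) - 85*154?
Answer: -13083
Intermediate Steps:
Z(4 - 1*(-3)) - 85*154 = (4 - 1*(-3)) - 85*154 = (4 + 3) - 13090 = 7 - 13090 = -13083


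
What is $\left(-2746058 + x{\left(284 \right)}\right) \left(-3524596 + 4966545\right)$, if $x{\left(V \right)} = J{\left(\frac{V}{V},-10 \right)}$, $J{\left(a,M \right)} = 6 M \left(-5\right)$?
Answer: $-3959243002342$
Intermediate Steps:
$J{\left(a,M \right)} = - 30 M$
$x{\left(V \right)} = 300$ ($x{\left(V \right)} = \left(-30\right) \left(-10\right) = 300$)
$\left(-2746058 + x{\left(284 \right)}\right) \left(-3524596 + 4966545\right) = \left(-2746058 + 300\right) \left(-3524596 + 4966545\right) = \left(-2745758\right) 1441949 = -3959243002342$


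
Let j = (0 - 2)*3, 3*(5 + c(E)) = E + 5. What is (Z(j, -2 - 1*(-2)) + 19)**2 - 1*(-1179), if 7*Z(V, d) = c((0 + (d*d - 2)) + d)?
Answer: 74412/49 ≈ 1518.6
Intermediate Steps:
c(E) = -10/3 + E/3 (c(E) = -5 + (E + 5)/3 = -5 + (5 + E)/3 = -5 + (5/3 + E/3) = -10/3 + E/3)
j = -6 (j = -2*3 = -6)
Z(V, d) = -4/7 + d/21 + d**2/21 (Z(V, d) = (-10/3 + ((0 + (d*d - 2)) + d)/3)/7 = (-10/3 + ((0 + (d**2 - 2)) + d)/3)/7 = (-10/3 + ((0 + (-2 + d**2)) + d)/3)/7 = (-10/3 + ((-2 + d**2) + d)/3)/7 = (-10/3 + (-2 + d + d**2)/3)/7 = (-10/3 + (-2/3 + d/3 + d**2/3))/7 = (-4 + d/3 + d**2/3)/7 = -4/7 + d/21 + d**2/21)
(Z(j, -2 - 1*(-2)) + 19)**2 - 1*(-1179) = ((-4/7 + (-2 - 1*(-2))/21 + (-2 - 1*(-2))**2/21) + 19)**2 - 1*(-1179) = ((-4/7 + (-2 + 2)/21 + (-2 + 2)**2/21) + 19)**2 + 1179 = ((-4/7 + (1/21)*0 + (1/21)*0**2) + 19)**2 + 1179 = ((-4/7 + 0 + (1/21)*0) + 19)**2 + 1179 = ((-4/7 + 0 + 0) + 19)**2 + 1179 = (-4/7 + 19)**2 + 1179 = (129/7)**2 + 1179 = 16641/49 + 1179 = 74412/49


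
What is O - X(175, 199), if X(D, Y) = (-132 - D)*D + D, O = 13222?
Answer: 66772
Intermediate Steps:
X(D, Y) = D + D*(-132 - D) (X(D, Y) = D*(-132 - D) + D = D + D*(-132 - D))
O - X(175, 199) = 13222 - (-1)*175*(131 + 175) = 13222 - (-1)*175*306 = 13222 - 1*(-53550) = 13222 + 53550 = 66772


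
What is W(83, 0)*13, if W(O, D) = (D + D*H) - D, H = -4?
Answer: 0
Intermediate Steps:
W(O, D) = -4*D (W(O, D) = (D + D*(-4)) - D = (D - 4*D) - D = -3*D - D = -4*D)
W(83, 0)*13 = -4*0*13 = 0*13 = 0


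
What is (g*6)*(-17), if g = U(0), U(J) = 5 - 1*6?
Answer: 102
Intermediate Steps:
U(J) = -1 (U(J) = 5 - 6 = -1)
g = -1
(g*6)*(-17) = -1*6*(-17) = -6*(-17) = 102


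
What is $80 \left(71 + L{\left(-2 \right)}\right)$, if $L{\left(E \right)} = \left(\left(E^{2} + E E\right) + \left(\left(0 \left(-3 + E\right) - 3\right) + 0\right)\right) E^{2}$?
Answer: $7280$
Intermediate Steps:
$L{\left(E \right)} = E^{2} \left(-3 + 2 E^{2}\right)$ ($L{\left(E \right)} = \left(\left(E^{2} + E^{2}\right) + \left(\left(0 - 3\right) + 0\right)\right) E^{2} = \left(2 E^{2} + \left(-3 + 0\right)\right) E^{2} = \left(2 E^{2} - 3\right) E^{2} = \left(-3 + 2 E^{2}\right) E^{2} = E^{2} \left(-3 + 2 E^{2}\right)$)
$80 \left(71 + L{\left(-2 \right)}\right) = 80 \left(71 + \left(-2\right)^{2} \left(-3 + 2 \left(-2\right)^{2}\right)\right) = 80 \left(71 + 4 \left(-3 + 2 \cdot 4\right)\right) = 80 \left(71 + 4 \left(-3 + 8\right)\right) = 80 \left(71 + 4 \cdot 5\right) = 80 \left(71 + 20\right) = 80 \cdot 91 = 7280$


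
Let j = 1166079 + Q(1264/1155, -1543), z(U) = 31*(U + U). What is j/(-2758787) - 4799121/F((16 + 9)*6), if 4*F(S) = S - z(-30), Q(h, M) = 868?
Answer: -8826892678063/924193645 ≈ -9550.9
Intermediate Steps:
z(U) = 62*U (z(U) = 31*(2*U) = 62*U)
F(S) = 465 + S/4 (F(S) = (S - 62*(-30))/4 = (S - 1*(-1860))/4 = (S + 1860)/4 = (1860 + S)/4 = 465 + S/4)
j = 1166947 (j = 1166079 + 868 = 1166947)
j/(-2758787) - 4799121/F((16 + 9)*6) = 1166947/(-2758787) - 4799121/(465 + ((16 + 9)*6)/4) = 1166947*(-1/2758787) - 4799121/(465 + (25*6)/4) = -1166947/2758787 - 4799121/(465 + (¼)*150) = -1166947/2758787 - 4799121/(465 + 75/2) = -1166947/2758787 - 4799121/1005/2 = -1166947/2758787 - 4799121*2/1005 = -1166947/2758787 - 3199414/335 = -8826892678063/924193645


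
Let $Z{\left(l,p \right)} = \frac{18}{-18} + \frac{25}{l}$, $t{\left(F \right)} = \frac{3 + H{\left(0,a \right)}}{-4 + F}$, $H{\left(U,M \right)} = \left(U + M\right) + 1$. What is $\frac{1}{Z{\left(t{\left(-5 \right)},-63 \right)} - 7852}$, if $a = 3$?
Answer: $- \frac{7}{55196} \approx -0.00012682$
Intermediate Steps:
$H{\left(U,M \right)} = 1 + M + U$ ($H{\left(U,M \right)} = \left(M + U\right) + 1 = 1 + M + U$)
$t{\left(F \right)} = \frac{7}{-4 + F}$ ($t{\left(F \right)} = \frac{3 + \left(1 + 3 + 0\right)}{-4 + F} = \frac{3 + 4}{-4 + F} = \frac{7}{-4 + F}$)
$Z{\left(l,p \right)} = -1 + \frac{25}{l}$ ($Z{\left(l,p \right)} = 18 \left(- \frac{1}{18}\right) + \frac{25}{l} = -1 + \frac{25}{l}$)
$\frac{1}{Z{\left(t{\left(-5 \right)},-63 \right)} - 7852} = \frac{1}{\frac{25 - \frac{7}{-4 - 5}}{7 \frac{1}{-4 - 5}} - 7852} = \frac{1}{\frac{25 - \frac{7}{-9}}{7 \frac{1}{-9}} - 7852} = \frac{1}{\frac{25 - 7 \left(- \frac{1}{9}\right)}{7 \left(- \frac{1}{9}\right)} - 7852} = \frac{1}{\frac{25 - - \frac{7}{9}}{- \frac{7}{9}} - 7852} = \frac{1}{- \frac{9 \left(25 + \frac{7}{9}\right)}{7} - 7852} = \frac{1}{\left(- \frac{9}{7}\right) \frac{232}{9} - 7852} = \frac{1}{- \frac{232}{7} - 7852} = \frac{1}{- \frac{55196}{7}} = - \frac{7}{55196}$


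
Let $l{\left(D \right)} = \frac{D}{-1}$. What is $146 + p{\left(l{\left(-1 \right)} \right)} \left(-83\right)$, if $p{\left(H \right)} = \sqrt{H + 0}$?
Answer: $63$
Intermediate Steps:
$l{\left(D \right)} = - D$ ($l{\left(D \right)} = D \left(-1\right) = - D$)
$p{\left(H \right)} = \sqrt{H}$
$146 + p{\left(l{\left(-1 \right)} \right)} \left(-83\right) = 146 + \sqrt{\left(-1\right) \left(-1\right)} \left(-83\right) = 146 + \sqrt{1} \left(-83\right) = 146 + 1 \left(-83\right) = 146 - 83 = 63$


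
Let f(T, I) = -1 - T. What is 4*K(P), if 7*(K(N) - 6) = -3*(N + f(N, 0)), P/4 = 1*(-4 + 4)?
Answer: 180/7 ≈ 25.714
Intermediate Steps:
P = 0 (P = 4*(1*(-4 + 4)) = 4*(1*0) = 4*0 = 0)
K(N) = 45/7 (K(N) = 6 + (-3*(N + (-1 - N)))/7 = 6 + (-3*(-1))/7 = 6 + (1/7)*3 = 6 + 3/7 = 45/7)
4*K(P) = 4*(45/7) = 180/7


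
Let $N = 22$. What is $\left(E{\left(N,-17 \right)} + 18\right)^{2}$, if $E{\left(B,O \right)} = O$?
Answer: $1$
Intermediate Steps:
$\left(E{\left(N,-17 \right)} + 18\right)^{2} = \left(-17 + 18\right)^{2} = 1^{2} = 1$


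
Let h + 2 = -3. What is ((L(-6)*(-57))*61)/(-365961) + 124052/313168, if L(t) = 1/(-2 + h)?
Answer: 26391539389/66854243428 ≈ 0.39476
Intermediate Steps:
h = -5 (h = -2 - 3 = -5)
L(t) = -⅐ (L(t) = 1/(-2 - 5) = 1/(-7) = -⅐)
((L(-6)*(-57))*61)/(-365961) + 124052/313168 = (-⅐*(-57)*61)/(-365961) + 124052/313168 = ((57/7)*61)*(-1/365961) + 124052*(1/313168) = (3477/7)*(-1/365961) + 31013/78292 = -1159/853909 + 31013/78292 = 26391539389/66854243428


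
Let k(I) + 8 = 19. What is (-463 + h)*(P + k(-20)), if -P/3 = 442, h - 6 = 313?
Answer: 189360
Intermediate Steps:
h = 319 (h = 6 + 313 = 319)
k(I) = 11 (k(I) = -8 + 19 = 11)
P = -1326 (P = -3*442 = -1326)
(-463 + h)*(P + k(-20)) = (-463 + 319)*(-1326 + 11) = -144*(-1315) = 189360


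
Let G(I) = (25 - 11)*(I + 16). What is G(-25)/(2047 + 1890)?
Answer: -126/3937 ≈ -0.032004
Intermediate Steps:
G(I) = 224 + 14*I (G(I) = 14*(16 + I) = 224 + 14*I)
G(-25)/(2047 + 1890) = (224 + 14*(-25))/(2047 + 1890) = (224 - 350)/3937 = (1/3937)*(-126) = -126/3937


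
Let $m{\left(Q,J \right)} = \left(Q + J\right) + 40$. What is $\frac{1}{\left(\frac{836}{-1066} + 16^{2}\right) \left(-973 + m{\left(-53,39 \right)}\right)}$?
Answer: $- \frac{533}{128820410} \approx -4.1375 \cdot 10^{-6}$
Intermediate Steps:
$m{\left(Q,J \right)} = 40 + J + Q$ ($m{\left(Q,J \right)} = \left(J + Q\right) + 40 = 40 + J + Q$)
$\frac{1}{\left(\frac{836}{-1066} + 16^{2}\right) \left(-973 + m{\left(-53,39 \right)}\right)} = \frac{1}{\left(\frac{836}{-1066} + 16^{2}\right) \left(-973 + \left(40 + 39 - 53\right)\right)} = \frac{1}{\left(836 \left(- \frac{1}{1066}\right) + 256\right) \left(-973 + 26\right)} = \frac{1}{\left(- \frac{418}{533} + 256\right) \left(-947\right)} = \frac{1}{\frac{136030}{533} \left(-947\right)} = \frac{1}{- \frac{128820410}{533}} = - \frac{533}{128820410}$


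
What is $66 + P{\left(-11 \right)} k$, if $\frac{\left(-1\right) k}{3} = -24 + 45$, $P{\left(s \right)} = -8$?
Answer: $570$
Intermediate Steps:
$k = -63$ ($k = - 3 \left(-24 + 45\right) = \left(-3\right) 21 = -63$)
$66 + P{\left(-11 \right)} k = 66 - -504 = 66 + 504 = 570$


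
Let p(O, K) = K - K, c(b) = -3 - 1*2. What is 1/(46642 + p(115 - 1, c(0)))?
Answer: 1/46642 ≈ 2.1440e-5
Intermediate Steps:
c(b) = -5 (c(b) = -3 - 2 = -5)
p(O, K) = 0
1/(46642 + p(115 - 1, c(0))) = 1/(46642 + 0) = 1/46642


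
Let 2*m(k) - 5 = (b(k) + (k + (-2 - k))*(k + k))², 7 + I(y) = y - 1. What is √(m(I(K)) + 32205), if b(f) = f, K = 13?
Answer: 8*√505 ≈ 179.78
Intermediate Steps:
I(y) = -8 + y (I(y) = -7 + (y - 1) = -7 + (-1 + y) = -8 + y)
m(k) = 5/2 + 9*k²/2 (m(k) = 5/2 + (k + (k + (-2 - k))*(k + k))²/2 = 5/2 + (k - 4*k)²/2 = 5/2 + (-3*k)²/2 = 5/2 + (9*k²)/2 = 5/2 + 9*k²/2)
√(m(I(K)) + 32205) = √((5/2 + 9*(-8 + 13)²/2) + 32205) = √((5/2 + (9/2)*5²) + 32205) = √((5/2 + (9/2)*25) + 32205) = √((5/2 + 225/2) + 32205) = √(115 + 32205) = √32320 = 8*√505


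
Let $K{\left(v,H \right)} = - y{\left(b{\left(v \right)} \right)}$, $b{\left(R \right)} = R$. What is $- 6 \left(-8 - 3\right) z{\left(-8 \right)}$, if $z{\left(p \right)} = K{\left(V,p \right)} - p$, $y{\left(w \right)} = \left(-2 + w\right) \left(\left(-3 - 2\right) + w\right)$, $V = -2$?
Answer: $-1320$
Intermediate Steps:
$y{\left(w \right)} = \left(-5 + w\right) \left(-2 + w\right)$ ($y{\left(w \right)} = \left(-2 + w\right) \left(-5 + w\right) = \left(-5 + w\right) \left(-2 + w\right)$)
$K{\left(v,H \right)} = -10 - v^{2} + 7 v$ ($K{\left(v,H \right)} = - (10 + v^{2} - 7 v) = -10 - v^{2} + 7 v$)
$z{\left(p \right)} = -28 - p$ ($z{\left(p \right)} = \left(-10 - \left(-2\right)^{2} + 7 \left(-2\right)\right) - p = \left(-10 - 4 - 14\right) - p = -28 - p$)
$- 6 \left(-8 - 3\right) z{\left(-8 \right)} = - 6 \left(-8 - 3\right) \left(-28 - -8\right) = \left(-6\right) \left(-11\right) \left(-28 + 8\right) = 66 \left(-20\right) = -1320$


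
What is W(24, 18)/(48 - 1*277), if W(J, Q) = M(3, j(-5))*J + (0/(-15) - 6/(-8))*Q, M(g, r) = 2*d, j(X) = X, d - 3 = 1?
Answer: -411/458 ≈ -0.89738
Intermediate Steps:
d = 4 (d = 3 + 1 = 4)
M(g, r) = 8 (M(g, r) = 2*4 = 8)
W(J, Q) = 8*J + 3*Q/4 (W(J, Q) = 8*J + (0/(-15) - 6/(-8))*Q = 8*J + (0*(-1/15) - 6*(-⅛))*Q = 8*J + (0 + ¾)*Q = 8*J + 3*Q/4)
W(24, 18)/(48 - 1*277) = (8*24 + (¾)*18)/(48 - 1*277) = (192 + 27/2)/(48 - 277) = (411/2)/(-229) = (411/2)*(-1/229) = -411/458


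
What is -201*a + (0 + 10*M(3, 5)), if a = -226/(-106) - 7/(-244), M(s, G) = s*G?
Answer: -3676743/12932 ≈ -284.31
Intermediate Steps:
M(s, G) = G*s
a = 27943/12932 (a = -226*(-1/106) - 7*(-1/244) = 113/53 + 7/244 = 27943/12932 ≈ 2.1608)
-201*a + (0 + 10*M(3, 5)) = -201*27943/12932 + (0 + 10*(5*3)) = -5616543/12932 + (0 + 10*15) = -5616543/12932 + (0 + 150) = -5616543/12932 + 150 = -3676743/12932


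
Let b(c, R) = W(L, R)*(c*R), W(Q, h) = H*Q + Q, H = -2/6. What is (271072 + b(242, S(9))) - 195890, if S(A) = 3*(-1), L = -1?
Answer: 75666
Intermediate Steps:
S(A) = -3
H = -⅓ (H = -2*⅙ = -⅓ ≈ -0.33333)
W(Q, h) = 2*Q/3 (W(Q, h) = -Q/3 + Q = 2*Q/3)
b(c, R) = -2*R*c/3 (b(c, R) = ((⅔)*(-1))*(c*R) = -2*R*c/3)
(271072 + b(242, S(9))) - 195890 = (271072 - ⅔*(-3)*242) - 195890 = (271072 + 484) - 195890 = 271556 - 195890 = 75666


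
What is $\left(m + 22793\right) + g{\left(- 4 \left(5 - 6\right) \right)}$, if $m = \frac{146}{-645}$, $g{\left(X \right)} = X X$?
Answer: $\frac{14711659}{645} \approx 22809.0$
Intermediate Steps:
$g{\left(X \right)} = X^{2}$
$m = - \frac{146}{645}$ ($m = 146 \left(- \frac{1}{645}\right) = - \frac{146}{645} \approx -0.22636$)
$\left(m + 22793\right) + g{\left(- 4 \left(5 - 6\right) \right)} = \left(- \frac{146}{645} + 22793\right) + \left(- 4 \left(5 - 6\right)\right)^{2} = \frac{14701339}{645} + \left(\left(-4\right) \left(-1\right)\right)^{2} = \frac{14701339}{645} + 4^{2} = \frac{14701339}{645} + 16 = \frac{14711659}{645}$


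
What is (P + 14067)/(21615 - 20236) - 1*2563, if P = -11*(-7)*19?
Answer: -3518847/1379 ≈ -2551.7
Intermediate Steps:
P = 1463 (P = 77*19 = 1463)
(P + 14067)/(21615 - 20236) - 1*2563 = (1463 + 14067)/(21615 - 20236) - 1*2563 = 15530/1379 - 2563 = -3518847/1379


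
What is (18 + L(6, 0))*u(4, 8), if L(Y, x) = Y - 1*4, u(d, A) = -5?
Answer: -100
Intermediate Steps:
L(Y, x) = -4 + Y (L(Y, x) = Y - 4 = -4 + Y)
(18 + L(6, 0))*u(4, 8) = (18 + (-4 + 6))*(-5) = (18 + 2)*(-5) = 20*(-5) = -100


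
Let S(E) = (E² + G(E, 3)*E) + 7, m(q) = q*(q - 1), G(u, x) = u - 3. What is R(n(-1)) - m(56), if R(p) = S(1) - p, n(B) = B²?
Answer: -3075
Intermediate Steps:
G(u, x) = -3 + u
m(q) = q*(-1 + q)
S(E) = 7 + E² + E*(-3 + E) (S(E) = (E² + (-3 + E)*E) + 7 = (E² + E*(-3 + E)) + 7 = 7 + E² + E*(-3 + E))
R(p) = 6 - p (R(p) = (7 + 1² + 1*(-3 + 1)) - p = (7 + 1 + 1*(-2)) - p = (7 + 1 - 2) - p = 6 - p)
R(n(-1)) - m(56) = (6 - 1*(-1)²) - 56*(-1 + 56) = (6 - 1*1) - 56*55 = (6 - 1) - 1*3080 = 5 - 3080 = -3075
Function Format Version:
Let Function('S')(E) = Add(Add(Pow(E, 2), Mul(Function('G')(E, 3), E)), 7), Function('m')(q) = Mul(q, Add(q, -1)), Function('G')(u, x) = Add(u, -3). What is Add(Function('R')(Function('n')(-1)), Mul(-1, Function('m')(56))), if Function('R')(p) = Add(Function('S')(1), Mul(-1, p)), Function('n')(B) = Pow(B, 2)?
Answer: -3075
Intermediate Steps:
Function('G')(u, x) = Add(-3, u)
Function('m')(q) = Mul(q, Add(-1, q))
Function('S')(E) = Add(7, Pow(E, 2), Mul(E, Add(-3, E))) (Function('S')(E) = Add(Add(Pow(E, 2), Mul(Add(-3, E), E)), 7) = Add(Add(Pow(E, 2), Mul(E, Add(-3, E))), 7) = Add(7, Pow(E, 2), Mul(E, Add(-3, E))))
Function('R')(p) = Add(6, Mul(-1, p)) (Function('R')(p) = Add(Add(7, Pow(1, 2), Mul(1, Add(-3, 1))), Mul(-1, p)) = Add(Add(7, 1, Mul(1, -2)), Mul(-1, p)) = Add(Add(7, 1, -2), Mul(-1, p)) = Add(6, Mul(-1, p)))
Add(Function('R')(Function('n')(-1)), Mul(-1, Function('m')(56))) = Add(Add(6, Mul(-1, Pow(-1, 2))), Mul(-1, Mul(56, Add(-1, 56)))) = Add(Add(6, Mul(-1, 1)), Mul(-1, Mul(56, 55))) = Add(Add(6, -1), Mul(-1, 3080)) = Add(5, -3080) = -3075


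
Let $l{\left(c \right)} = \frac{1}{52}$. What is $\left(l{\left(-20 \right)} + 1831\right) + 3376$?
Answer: $\frac{270765}{52} \approx 5207.0$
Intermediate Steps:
$l{\left(c \right)} = \frac{1}{52}$
$\left(l{\left(-20 \right)} + 1831\right) + 3376 = \left(\frac{1}{52} + 1831\right) + 3376 = \frac{95213}{52} + 3376 = \frac{270765}{52}$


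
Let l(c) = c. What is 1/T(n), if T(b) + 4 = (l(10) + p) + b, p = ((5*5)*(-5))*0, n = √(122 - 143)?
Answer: 2/19 - I*√21/57 ≈ 0.10526 - 0.080396*I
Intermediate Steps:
n = I*√21 (n = √(-21) = I*√21 ≈ 4.5826*I)
p = 0 (p = (25*(-5))*0 = -125*0 = 0)
T(b) = 6 + b (T(b) = -4 + ((10 + 0) + b) = -4 + (10 + b) = 6 + b)
1/T(n) = 1/(6 + I*√21)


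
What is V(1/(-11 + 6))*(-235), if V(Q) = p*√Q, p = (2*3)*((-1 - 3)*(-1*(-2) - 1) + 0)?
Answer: 1128*I*√5 ≈ 2522.3*I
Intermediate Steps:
p = -24 (p = 6*(-4*(2 - 1) + 0) = 6*(-4*1 + 0) = 6*(-4 + 0) = 6*(-4) = -24)
V(Q) = -24*√Q
V(1/(-11 + 6))*(-235) = -24*I*√5/5*(-235) = 1128*I*√5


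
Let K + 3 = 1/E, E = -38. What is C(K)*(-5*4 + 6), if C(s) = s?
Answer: 805/19 ≈ 42.368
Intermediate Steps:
K = -115/38 (K = -3 + 1/(-38) = -3 - 1/38 = -115/38 ≈ -3.0263)
C(K)*(-5*4 + 6) = -115*(-5*4 + 6)/38 = -115*(-20 + 6)/38 = -115/38*(-14) = 805/19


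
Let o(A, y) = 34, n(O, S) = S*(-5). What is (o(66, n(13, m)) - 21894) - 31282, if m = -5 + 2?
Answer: -53142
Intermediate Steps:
m = -3
n(O, S) = -5*S
(o(66, n(13, m)) - 21894) - 31282 = (34 - 21894) - 31282 = -21860 - 31282 = -53142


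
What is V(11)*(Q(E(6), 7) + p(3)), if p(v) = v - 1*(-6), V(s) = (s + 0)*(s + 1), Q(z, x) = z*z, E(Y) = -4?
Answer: 3300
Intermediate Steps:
Q(z, x) = z**2
V(s) = s*(1 + s)
p(v) = 6 + v (p(v) = v + 6 = 6 + v)
V(11)*(Q(E(6), 7) + p(3)) = (11*(1 + 11))*((-4)**2 + (6 + 3)) = (11*12)*(16 + 9) = 132*25 = 3300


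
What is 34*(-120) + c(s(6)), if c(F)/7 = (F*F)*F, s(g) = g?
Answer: -2568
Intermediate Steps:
c(F) = 7*F³ (c(F) = 7*((F*F)*F) = 7*(F²*F) = 7*F³)
34*(-120) + c(s(6)) = 34*(-120) + 7*6³ = -4080 + 7*216 = -4080 + 1512 = -2568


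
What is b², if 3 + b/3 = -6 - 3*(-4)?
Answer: 81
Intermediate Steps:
b = 9 (b = -9 + 3*(-6 - 3*(-4)) = -9 + 3*(-6 + 12) = -9 + 3*6 = -9 + 18 = 9)
b² = 9² = 81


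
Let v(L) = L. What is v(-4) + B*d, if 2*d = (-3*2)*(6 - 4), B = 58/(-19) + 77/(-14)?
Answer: 899/19 ≈ 47.316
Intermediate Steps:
B = -325/38 (B = 58*(-1/19) + 77*(-1/14) = -58/19 - 11/2 = -325/38 ≈ -8.5526)
d = -6 (d = ((-3*2)*(6 - 4))/2 = (-6*2)/2 = (1/2)*(-12) = -6)
v(-4) + B*d = -4 - 325/38*(-6) = -4 + 975/19 = 899/19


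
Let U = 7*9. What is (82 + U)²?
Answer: 21025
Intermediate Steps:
U = 63
(82 + U)² = (82 + 63)² = 145² = 21025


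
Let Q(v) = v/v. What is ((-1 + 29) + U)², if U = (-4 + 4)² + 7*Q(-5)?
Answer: 1225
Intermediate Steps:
Q(v) = 1
U = 7 (U = (-4 + 4)² + 7*1 = 0² + 7 = 0 + 7 = 7)
((-1 + 29) + U)² = ((-1 + 29) + 7)² = (28 + 7)² = 35² = 1225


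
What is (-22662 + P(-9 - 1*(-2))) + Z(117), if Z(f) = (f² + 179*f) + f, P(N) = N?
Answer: 12080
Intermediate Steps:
Z(f) = f² + 180*f
(-22662 + P(-9 - 1*(-2))) + Z(117) = (-22662 + (-9 - 1*(-2))) + 117*(180 + 117) = (-22662 + (-9 + 2)) + 117*297 = (-22662 - 7) + 34749 = -22669 + 34749 = 12080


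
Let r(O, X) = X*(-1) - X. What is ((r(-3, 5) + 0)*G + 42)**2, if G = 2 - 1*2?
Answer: 1764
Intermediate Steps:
G = 0 (G = 2 - 2 = 0)
r(O, X) = -2*X (r(O, X) = -X - X = -2*X)
((r(-3, 5) + 0)*G + 42)**2 = ((-2*5 + 0)*0 + 42)**2 = ((-10 + 0)*0 + 42)**2 = (-10*0 + 42)**2 = (0 + 42)**2 = 42**2 = 1764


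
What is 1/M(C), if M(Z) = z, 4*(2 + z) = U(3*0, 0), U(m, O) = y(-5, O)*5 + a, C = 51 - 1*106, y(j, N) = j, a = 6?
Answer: -4/27 ≈ -0.14815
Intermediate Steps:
C = -55 (C = 51 - 106 = -55)
U(m, O) = -19 (U(m, O) = -5*5 + 6 = -25 + 6 = -19)
z = -27/4 (z = -2 + (¼)*(-19) = -2 - 19/4 = -27/4 ≈ -6.7500)
M(Z) = -27/4
1/M(C) = 1/(-27/4) = -4/27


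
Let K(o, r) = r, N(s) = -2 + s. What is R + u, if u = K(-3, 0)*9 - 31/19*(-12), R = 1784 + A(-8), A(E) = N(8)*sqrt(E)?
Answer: 34268/19 + 12*I*sqrt(2) ≈ 1803.6 + 16.971*I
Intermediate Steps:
A(E) = 6*sqrt(E) (A(E) = (-2 + 8)*sqrt(E) = 6*sqrt(E))
R = 1784 + 12*I*sqrt(2) (R = 1784 + 6*sqrt(-8) = 1784 + 6*(2*I*sqrt(2)) = 1784 + 12*I*sqrt(2) ≈ 1784.0 + 16.971*I)
u = 372/19 (u = 0*9 - 31/19*(-12) = 0 - 31*1/19*(-12) = 0 - 31/19*(-12) = 0 + 372/19 = 372/19 ≈ 19.579)
R + u = (1784 + 12*I*sqrt(2)) + 372/19 = 34268/19 + 12*I*sqrt(2)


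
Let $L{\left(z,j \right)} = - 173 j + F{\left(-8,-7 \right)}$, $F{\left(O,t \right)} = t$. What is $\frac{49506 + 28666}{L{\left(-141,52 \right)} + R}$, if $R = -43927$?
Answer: $- \frac{39086}{26465} \approx -1.4769$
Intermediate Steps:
$L{\left(z,j \right)} = -7 - 173 j$ ($L{\left(z,j \right)} = - 173 j - 7 = -7 - 173 j$)
$\frac{49506 + 28666}{L{\left(-141,52 \right)} + R} = \frac{49506 + 28666}{\left(-7 - 8996\right) - 43927} = \frac{78172}{\left(-7 - 8996\right) - 43927} = \frac{78172}{-9003 - 43927} = \frac{78172}{-52930} = 78172 \left(- \frac{1}{52930}\right) = - \frac{39086}{26465}$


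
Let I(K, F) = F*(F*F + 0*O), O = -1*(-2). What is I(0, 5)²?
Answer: 15625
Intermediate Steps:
O = 2
I(K, F) = F³ (I(K, F) = F*(F*F + 0*2) = F*(F² + 0) = F*F² = F³)
I(0, 5)² = (5³)² = 125² = 15625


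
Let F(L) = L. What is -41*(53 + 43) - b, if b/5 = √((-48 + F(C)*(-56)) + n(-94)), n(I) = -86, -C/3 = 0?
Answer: -3936 - 5*I*√134 ≈ -3936.0 - 57.879*I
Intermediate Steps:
C = 0 (C = -3*0 = 0)
b = 5*I*√134 (b = 5*√((-48 + 0*(-56)) - 86) = 5*√((-48 + 0) - 86) = 5*√(-48 - 86) = 5*√(-134) = 5*(I*√134) = 5*I*√134 ≈ 57.879*I)
-41*(53 + 43) - b = -41*(53 + 43) - 5*I*√134 = -41*96 - 5*I*√134 = -3936 - 5*I*√134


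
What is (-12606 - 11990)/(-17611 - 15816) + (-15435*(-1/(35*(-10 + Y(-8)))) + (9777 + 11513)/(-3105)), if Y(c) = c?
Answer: -1271266283/41516334 ≈ -30.621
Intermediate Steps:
(-12606 - 11990)/(-17611 - 15816) + (-15435*(-1/(35*(-10 + Y(-8)))) + (9777 + 11513)/(-3105)) = (-12606 - 11990)/(-17611 - 15816) + (-15435*(-1/(35*(-10 - 8))) + (9777 + 11513)/(-3105)) = -24596/(-33427) + (-15435/((-35*(-18))) + 21290*(-1/3105)) = -24596*(-1/33427) + (-15435/630 - 4258/621) = 24596/33427 + (-15435*1/630 - 4258/621) = 24596/33427 + (-49/2 - 4258/621) = 24596/33427 - 38945/1242 = -1271266283/41516334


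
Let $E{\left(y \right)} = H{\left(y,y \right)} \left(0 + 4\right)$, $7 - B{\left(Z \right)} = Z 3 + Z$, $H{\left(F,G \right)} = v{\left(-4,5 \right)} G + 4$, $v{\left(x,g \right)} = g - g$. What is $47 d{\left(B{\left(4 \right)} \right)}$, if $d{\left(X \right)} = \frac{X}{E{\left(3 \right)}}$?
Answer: $- \frac{423}{16} \approx -26.438$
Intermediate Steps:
$v{\left(x,g \right)} = 0$
$H{\left(F,G \right)} = 4$ ($H{\left(F,G \right)} = 0 G + 4 = 0 + 4 = 4$)
$B{\left(Z \right)} = 7 - 4 Z$ ($B{\left(Z \right)} = 7 - \left(Z 3 + Z\right) = 7 - \left(3 Z + Z\right) = 7 - 4 Z$)
$E{\left(y \right)} = 16$ ($E{\left(y \right)} = 4 \left(0 + 4\right) = 4 \cdot 4 = 16$)
$d{\left(X \right)} = \frac{X}{16}$
$47 d{\left(B{\left(4 \right)} \right)} = 47 \frac{7 - 16}{16} = 47 \cdot \frac{1}{16} \left(-9\right) = 47 \left(- \frac{9}{16}\right) = - \frac{423}{16}$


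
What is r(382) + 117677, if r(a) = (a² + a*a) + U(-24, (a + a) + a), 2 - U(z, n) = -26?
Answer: 409553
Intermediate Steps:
U(z, n) = 28 (U(z, n) = 2 - 1*(-26) = 2 + 26 = 28)
r(a) = 28 + 2*a² (r(a) = (a² + a*a) + 28 = (a² + a²) + 28 = 2*a² + 28 = 28 + 2*a²)
r(382) + 117677 = (28 + 2*382²) + 117677 = (28 + 2*145924) + 117677 = (28 + 291848) + 117677 = 291876 + 117677 = 409553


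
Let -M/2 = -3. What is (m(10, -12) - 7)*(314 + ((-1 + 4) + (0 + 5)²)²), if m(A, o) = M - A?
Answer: -12078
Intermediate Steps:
M = 6 (M = -2*(-3) = 6)
m(A, o) = 6 - A
(m(10, -12) - 7)*(314 + ((-1 + 4) + (0 + 5)²)²) = ((6 - 1*10) - 7)*(314 + ((-1 + 4) + (0 + 5)²)²) = ((6 - 10) - 7)*(314 + (3 + 5²)²) = (-4 - 7)*(314 + (3 + 25)²) = -11*(314 + 28²) = -11*(314 + 784) = -11*1098 = -12078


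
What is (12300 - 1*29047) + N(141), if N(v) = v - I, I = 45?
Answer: -16651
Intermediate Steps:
N(v) = -45 + v (N(v) = v - 1*45 = v - 45 = -45 + v)
(12300 - 1*29047) + N(141) = (12300 - 1*29047) + (-45 + 141) = (12300 - 29047) + 96 = -16747 + 96 = -16651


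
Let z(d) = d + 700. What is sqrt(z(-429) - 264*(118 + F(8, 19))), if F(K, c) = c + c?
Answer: I*sqrt(40913) ≈ 202.27*I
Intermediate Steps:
F(K, c) = 2*c
z(d) = 700 + d
sqrt(z(-429) - 264*(118 + F(8, 19))) = sqrt((700 - 429) - 264*(118 + 2*19)) = sqrt(271 - 264*(118 + 38)) = sqrt(271 - 264*156) = sqrt(271 - 41184) = sqrt(-40913) = I*sqrt(40913)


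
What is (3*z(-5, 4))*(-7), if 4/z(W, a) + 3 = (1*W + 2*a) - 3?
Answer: 28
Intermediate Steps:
z(W, a) = 4/(-6 + W + 2*a) (z(W, a) = 4/(-3 + ((1*W + 2*a) - 3)) = 4/(-3 + ((W + 2*a) - 3)) = 4/(-3 + (-3 + W + 2*a)) = 4/(-6 + W + 2*a))
(3*z(-5, 4))*(-7) = (3*(4/(-6 - 5 + 2*4)))*(-7) = (3*(4/(-6 - 5 + 8)))*(-7) = (3*(4/(-3)))*(-7) = (3*(4*(-⅓)))*(-7) = (3*(-4/3))*(-7) = -4*(-7) = 28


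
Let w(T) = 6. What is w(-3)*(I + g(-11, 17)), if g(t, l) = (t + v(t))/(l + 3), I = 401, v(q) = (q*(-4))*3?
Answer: 24423/10 ≈ 2442.3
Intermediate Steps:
v(q) = -12*q (v(q) = -4*q*3 = -12*q)
g(t, l) = -11*t/(3 + l) (g(t, l) = (t - 12*t)/(l + 3) = (-11*t)/(3 + l) = -11*t/(3 + l))
w(-3)*(I + g(-11, 17)) = 6*(401 - 11*(-11)/(3 + 17)) = 6*(401 - 11*(-11)/20) = 6*(401 - 11*(-11)*1/20) = 6*(401 + 121/20) = 6*(8141/20) = 24423/10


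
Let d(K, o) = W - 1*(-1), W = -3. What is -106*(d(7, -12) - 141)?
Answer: 15158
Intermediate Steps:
d(K, o) = -2 (d(K, o) = -3 - 1*(-1) = -3 + 1 = -2)
-106*(d(7, -12) - 141) = -106*(-2 - 141) = -106*(-143) = 15158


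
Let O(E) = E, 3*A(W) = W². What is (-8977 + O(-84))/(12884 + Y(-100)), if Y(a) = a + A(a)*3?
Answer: -9061/22784 ≈ -0.39769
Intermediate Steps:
A(W) = W²/3
Y(a) = a + a² (Y(a) = a + (a²/3)*3 = a + a²)
(-8977 + O(-84))/(12884 + Y(-100)) = (-8977 - 84)/(12884 - 100*(1 - 100)) = -9061/(12884 - 100*(-99)) = -9061/(12884 + 9900) = -9061/22784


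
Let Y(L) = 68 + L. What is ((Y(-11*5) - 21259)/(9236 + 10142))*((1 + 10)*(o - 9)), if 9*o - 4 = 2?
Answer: 973775/9689 ≈ 100.50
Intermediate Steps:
o = 2/3 (o = 4/9 + (1/9)*2 = 4/9 + 2/9 = 2/3 ≈ 0.66667)
((Y(-11*5) - 21259)/(9236 + 10142))*((1 + 10)*(o - 9)) = (((68 - 11*5) - 21259)/(9236 + 10142))*((1 + 10)*(2/3 - 9)) = (((68 - 55) - 21259)/19378)*(11*(-25/3)) = ((13 - 21259)*(1/19378))*(-275/3) = -21246*1/19378*(-275/3) = -10623/9689*(-275/3) = 973775/9689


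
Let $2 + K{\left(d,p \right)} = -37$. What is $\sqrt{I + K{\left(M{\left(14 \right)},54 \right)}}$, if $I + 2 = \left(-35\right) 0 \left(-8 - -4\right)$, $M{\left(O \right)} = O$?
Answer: $i \sqrt{41} \approx 6.4031 i$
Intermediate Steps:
$K{\left(d,p \right)} = -39$ ($K{\left(d,p \right)} = -2 - 37 = -39$)
$I = -2$ ($I = -2 + \left(-35\right) 0 \left(-8 - -4\right) = -2 + 0 \left(-8 + 4\right) = -2 + 0 \left(-4\right) = -2 + 0 = -2$)
$\sqrt{I + K{\left(M{\left(14 \right)},54 \right)}} = \sqrt{-2 - 39} = \sqrt{-41} = i \sqrt{41}$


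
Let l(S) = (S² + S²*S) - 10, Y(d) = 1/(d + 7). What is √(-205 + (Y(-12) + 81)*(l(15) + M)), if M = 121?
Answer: √7491095/5 ≈ 547.40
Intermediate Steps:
Y(d) = 1/(7 + d)
l(S) = -10 + S² + S³ (l(S) = (S² + S³) - 10 = -10 + S² + S³)
√(-205 + (Y(-12) + 81)*(l(15) + M)) = √(-205 + (1/(7 - 12) + 81)*((-10 + 15² + 15³) + 121)) = √(-205 + (1/(-5) + 81)*((-10 + 225 + 3375) + 121)) = √(-205 + (-⅕ + 81)*(3590 + 121)) = √(-205 + (404/5)*3711) = √(-205 + 1499244/5) = √(1498219/5) = √7491095/5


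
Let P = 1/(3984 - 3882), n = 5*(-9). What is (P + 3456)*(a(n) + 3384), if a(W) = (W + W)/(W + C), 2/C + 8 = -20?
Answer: 125527764222/10727 ≈ 1.1702e+7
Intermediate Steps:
n = -45
P = 1/102 ≈ 0.0098039
C = -1/14 (C = 2/(-8 - 20) = 2/(-28) = 2*(-1/28) = -1/14 ≈ -0.071429)
a(W) = 2*W/(-1/14 + W) (a(W) = (W + W)/(W - 1/14) = (2*W)/(-1/14 + W) = 2*W/(-1/14 + W))
(P + 3456)*(a(n) + 3384) = (1/102 + 3456)*(28*(-45)/(-1 + 14*(-45)) + 3384) = 352513*(28*(-45)/(-1 - 630) + 3384)/102 = 352513*(28*(-45)/(-631) + 3384)/102 = 352513*(28*(-45)*(-1/631) + 3384)/102 = 352513*(1260/631 + 3384)/102 = (352513/102)*(2136564/631) = 125527764222/10727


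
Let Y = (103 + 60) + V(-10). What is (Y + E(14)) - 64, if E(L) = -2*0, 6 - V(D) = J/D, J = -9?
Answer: 1041/10 ≈ 104.10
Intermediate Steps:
V(D) = 6 + 9/D (V(D) = 6 - (-9)/D = 6 + 9/D)
Y = 1681/10 (Y = (103 + 60) + (6 + 9/(-10)) = 163 + (6 + 9*(-⅒)) = 163 + (6 - 9/10) = 163 + 51/10 = 1681/10 ≈ 168.10)
E(L) = 0
(Y + E(14)) - 64 = (1681/10 + 0) - 64 = 1681/10 - 64 = 1041/10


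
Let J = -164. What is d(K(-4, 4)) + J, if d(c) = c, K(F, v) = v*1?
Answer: -160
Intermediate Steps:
K(F, v) = v
d(K(-4, 4)) + J = 4 - 164 = -160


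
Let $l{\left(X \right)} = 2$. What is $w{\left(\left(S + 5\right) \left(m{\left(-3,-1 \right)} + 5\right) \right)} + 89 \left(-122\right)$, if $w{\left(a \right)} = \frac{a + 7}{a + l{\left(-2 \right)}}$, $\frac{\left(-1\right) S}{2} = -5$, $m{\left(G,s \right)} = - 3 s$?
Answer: $- \frac{1324549}{122} \approx -10857.0$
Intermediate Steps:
$S = 10$ ($S = \left(-2\right) \left(-5\right) = 10$)
$w{\left(a \right)} = \frac{7 + a}{2 + a}$ ($w{\left(a \right)} = \frac{a + 7}{a + 2} = \frac{7 + a}{2 + a}$)
$w{\left(\left(S + 5\right) \left(m{\left(-3,-1 \right)} + 5\right) \right)} + 89 \left(-122\right) = \frac{7 + \left(10 + 5\right) \left(\left(-3\right) \left(-1\right) + 5\right)}{2 + \left(10 + 5\right) \left(\left(-3\right) \left(-1\right) + 5\right)} + 89 \left(-122\right) = \frac{7 + 15 \left(3 + 5\right)}{2 + 15 \left(3 + 5\right)} - 10858 = \frac{7 + 15 \cdot 8}{2 + 15 \cdot 8} - 10858 = \frac{7 + 120}{2 + 120} - 10858 = \frac{1}{122} \cdot 127 - 10858 = \frac{127}{122} - 10858 = - \frac{1324549}{122}$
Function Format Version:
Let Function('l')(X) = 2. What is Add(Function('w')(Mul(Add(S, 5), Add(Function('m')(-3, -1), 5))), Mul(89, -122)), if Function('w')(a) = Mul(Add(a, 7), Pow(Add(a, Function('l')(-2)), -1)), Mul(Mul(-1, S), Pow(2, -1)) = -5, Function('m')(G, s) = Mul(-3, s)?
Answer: Rational(-1324549, 122) ≈ -10857.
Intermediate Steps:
S = 10 (S = Mul(-2, -5) = 10)
Function('w')(a) = Mul(Pow(Add(2, a), -1), Add(7, a)) (Function('w')(a) = Mul(Add(a, 7), Pow(Add(a, 2), -1)) = Mul(Add(7, a), Pow(Add(2, a), -1)) = Mul(Pow(Add(2, a), -1), Add(7, a)))
Add(Function('w')(Mul(Add(S, 5), Add(Function('m')(-3, -1), 5))), Mul(89, -122)) = Add(Mul(Pow(Add(2, Mul(Add(10, 5), Add(Mul(-3, -1), 5))), -1), Add(7, Mul(Add(10, 5), Add(Mul(-3, -1), 5)))), Mul(89, -122)) = Add(Mul(Pow(Add(2, Mul(15, Add(3, 5))), -1), Add(7, Mul(15, Add(3, 5)))), -10858) = Add(Mul(Pow(Add(2, Mul(15, 8)), -1), Add(7, Mul(15, 8))), -10858) = Add(Mul(Pow(Add(2, 120), -1), Add(7, 120)), -10858) = Add(Mul(Pow(122, -1), 127), -10858) = Add(Mul(Rational(1, 122), 127), -10858) = Add(Rational(127, 122), -10858) = Rational(-1324549, 122)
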